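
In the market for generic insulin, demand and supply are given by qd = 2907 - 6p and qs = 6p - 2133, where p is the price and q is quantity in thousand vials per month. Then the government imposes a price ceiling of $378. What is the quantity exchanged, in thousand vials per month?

Equilibrium: 2907 - 6p = 6p - 2133, so 5040 = 12p and p* = 420, q* = 387.
Since 378 < 420, the ceiling is binding.
At p = 378: qd = 2907 - 6·378 = 639 and qs = 6·378 - 2133 = 135.
The quantity actually transacted is the short side, supply: 135.

135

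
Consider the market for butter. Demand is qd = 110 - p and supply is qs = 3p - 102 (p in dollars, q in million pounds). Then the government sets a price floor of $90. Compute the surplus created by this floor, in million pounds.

In a free market, 110 - p = 3p - 102 gives the equilibrium p* = 53, q* = 57.
The floor of 90 is above the equilibrium price 53, so it binds.
At p = 90: qd = 110 - 90 = 20 and qs = 3·90 - 102 = 168.
Surplus = qs - qd = 168 - 20 = 148.

148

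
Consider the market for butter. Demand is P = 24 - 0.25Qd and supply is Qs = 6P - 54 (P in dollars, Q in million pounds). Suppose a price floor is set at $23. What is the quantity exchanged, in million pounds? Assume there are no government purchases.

4

Rearranging demand gives Qd = 96 - 4P. In a free market, 96 - 4P = 6P - 54 gives the equilibrium P* = 15, Q* = 36.
The floor of 23 is above the equilibrium price 15, so it binds.
At P = 23: Qd = 96 - 4·23 = 4 and Qs = 6·23 - 54 = 84.
The quantity actually transacted is the short side, demand: 4.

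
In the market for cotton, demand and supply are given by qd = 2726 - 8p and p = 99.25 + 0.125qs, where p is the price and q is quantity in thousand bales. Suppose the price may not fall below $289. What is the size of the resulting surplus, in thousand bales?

Rearranging supply gives qs = 8p - 794. Equilibrium: 2726 - 8p = 8p - 794, so 3520 = 16p and p* = 220, q* = 966.
The floor of 289 is above the equilibrium price 220, so it binds.
At p = 289: qd = 2726 - 8·289 = 414 and qs = 8·289 - 794 = 1518.
Surplus = qs - qd = 1518 - 414 = 1104.

1104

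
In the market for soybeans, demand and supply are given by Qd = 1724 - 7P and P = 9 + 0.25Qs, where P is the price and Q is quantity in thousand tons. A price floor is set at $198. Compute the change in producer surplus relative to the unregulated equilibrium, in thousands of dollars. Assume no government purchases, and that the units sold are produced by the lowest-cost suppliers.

3999.5

Rearranging supply gives Qs = 4P - 36. Equilibrium: 1724 - 7P = 4P - 36, so 1760 = 11P and P* = 160, Q* = 604.
Because the floor (198) lies above the market-clearing price, it is binding.
At P = 198: Qd = 1724 - 7·198 = 338 and Qs = 4·198 - 36 = 756.
Producer surplus without the control is ½ · (160 - 9) · 604 = 45602.
With the floor, 338 units are sold at 198. The supply price at Q = 338 is 93.5, so PS = ½ · [(198 - 9) + (198 - 93.5)] · 338 = 49601.5.
Change in producer surplus = 49601.5 - 45602 = 3999.5.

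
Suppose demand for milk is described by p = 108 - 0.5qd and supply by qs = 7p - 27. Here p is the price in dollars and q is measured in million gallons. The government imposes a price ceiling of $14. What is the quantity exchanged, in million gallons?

Rearranging demand gives qd = 216 - 2p. Setting quantity demanded equal to quantity supplied, 216 - 2p = 7p - 27, gives p* = 27 and q* = 162.
Because the ceiling (14) lies below the market-clearing price, it is binding.
At p = 14: qd = 216 - 2·14 = 188 and qs = 7·14 - 27 = 71.
The quantity actually transacted is the short side, supply: 71.

71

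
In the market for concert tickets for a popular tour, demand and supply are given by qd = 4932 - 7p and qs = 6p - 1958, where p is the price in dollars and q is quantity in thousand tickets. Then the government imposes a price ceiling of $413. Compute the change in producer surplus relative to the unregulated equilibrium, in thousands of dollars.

Without the control the market clears where 4932 - 7p = 6p - 1958, i.e. p* = 530 and q* = 1222.
Because the ceiling (413) lies below the market-clearing price, it is binding.
At p = 413: qd = 4932 - 7·413 = 2041 and qs = 6·413 - 1958 = 520.
Producer surplus without the control is ½ · (530 - 979/3) · 1222 = 373321/3.
With the ceiling, producers sell 520 units at 413, so PS = ½ · (413 - 979/3) · 520 = 67600/3.
Change in producer surplus = 67600/3 - 373321/3 = -101907.

-101907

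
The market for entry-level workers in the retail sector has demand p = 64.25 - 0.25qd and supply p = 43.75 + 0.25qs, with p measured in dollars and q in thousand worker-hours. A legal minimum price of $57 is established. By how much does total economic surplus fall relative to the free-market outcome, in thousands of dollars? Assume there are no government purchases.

Rearranging demand gives qd = 257 - 4p; rearranging supply gives qs = 4p - 175. Without the control the market clears where 257 - 4p = 4p - 175, i.e. p* = 54 and q* = 41.
Because the floor (57) lies above the market-clearing price, it is binding.
At p = 57: qd = 257 - 4·57 = 29 and qs = 4·57 - 175 = 53.
Quantity traded falls to 29. At q = 29 the demand price is (257 - 29)/4 = 57 and the supply price is (175 + 29)/4 = 51.
Deadweight loss = ½ · (57 - 51) · (41 - 29) = ½ · 6 · 12 = 36.

36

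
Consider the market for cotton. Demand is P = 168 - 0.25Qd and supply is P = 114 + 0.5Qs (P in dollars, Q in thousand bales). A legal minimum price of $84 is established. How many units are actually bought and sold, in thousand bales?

Rearranging demand gives Qd = 672 - 4P; rearranging supply gives Qs = 2P - 228. Setting quantity demanded equal to quantity supplied, 672 - 4P = 2P - 228, gives P* = 150 and Q* = 72.
Since 84 is below P* = 150, the floor does not bind and the free-market outcome prevails.

72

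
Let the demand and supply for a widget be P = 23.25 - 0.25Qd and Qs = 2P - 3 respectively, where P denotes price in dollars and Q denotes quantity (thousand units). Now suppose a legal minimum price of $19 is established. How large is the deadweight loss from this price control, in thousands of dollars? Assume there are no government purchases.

54

Rearranging demand gives Qd = 93 - 4P. Without the control the market clears where 93 - 4P = 2P - 3, i.e. P* = 16 and Q* = 29.
The floor of 19 is above the equilibrium price 16, so it binds.
At P = 19: Qd = 93 - 4·19 = 17 and Qs = 2·19 - 3 = 35.
Quantity traded falls to 17. At Q = 17 the demand price is (93 - 17)/4 = 19 and the supply price is (3 + 17)/2 = 10.
Deadweight loss = ½ · (19 - 10) · (29 - 17) = ½ · 9 · 12 = 54.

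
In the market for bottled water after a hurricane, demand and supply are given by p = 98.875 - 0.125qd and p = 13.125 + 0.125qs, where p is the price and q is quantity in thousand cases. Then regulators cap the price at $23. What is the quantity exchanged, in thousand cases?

79

Rearranging demand gives qd = 791 - 8p; rearranging supply gives qs = 8p - 105. Without the control the market clears where 791 - 8p = 8p - 105, i.e. p* = 56 and q* = 343.
The ceiling of 23 is below the equilibrium price 56, so it binds.
At p = 23: qd = 791 - 8·23 = 607 and qs = 8·23 - 105 = 79.
The quantity actually transacted is the short side, supply: 79.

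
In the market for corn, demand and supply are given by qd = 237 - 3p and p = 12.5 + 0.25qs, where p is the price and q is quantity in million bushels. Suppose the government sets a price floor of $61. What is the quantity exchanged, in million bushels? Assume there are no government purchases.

Rearranging supply gives qs = 4p - 50. Without the control the market clears where 237 - 3p = 4p - 50, i.e. p* = 41 and q* = 114.
Because the floor (61) lies above the market-clearing price, it is binding.
At p = 61: qd = 237 - 3·61 = 54 and qs = 4·61 - 50 = 194.
The quantity actually transacted is the short side, demand: 54.

54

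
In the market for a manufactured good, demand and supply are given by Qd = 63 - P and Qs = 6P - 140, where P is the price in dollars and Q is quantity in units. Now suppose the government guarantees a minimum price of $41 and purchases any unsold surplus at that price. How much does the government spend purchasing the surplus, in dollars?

3444

Equilibrium: 63 - P = 6P - 140, so 203 = 7P and P* = 29, Q* = 34.
The floor of 41 is above the equilibrium price 29, so it binds.
At P = 41: Qd = 63 - 41 = 22 and Qs = 6·41 - 140 = 106.
Surplus = Qs - Qd = 84.
Government expenditure = surplus × support price = 84 × 41 = 3444.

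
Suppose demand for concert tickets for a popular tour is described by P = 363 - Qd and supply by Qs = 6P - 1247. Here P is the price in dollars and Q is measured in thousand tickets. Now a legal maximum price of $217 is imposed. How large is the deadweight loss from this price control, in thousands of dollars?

Rearranging demand gives Qd = 363 - P. Equilibrium: 363 - P = 6P - 1247, so 1610 = 7P and P* = 230, Q* = 133.
The ceiling of 217 is below the equilibrium price 230, so it binds.
At P = 217: Qd = 363 - 217 = 146 and Qs = 6·217 - 1247 = 55.
Quantity traded falls to 55. At Q = 55 the demand price is 363 - 55 = 308 and the supply price is (1247 + 55)/6 = 217.
Deadweight loss = ½ · (308 - 217) · (133 - 55) = ½ · 91 · 78 = 3549.

3549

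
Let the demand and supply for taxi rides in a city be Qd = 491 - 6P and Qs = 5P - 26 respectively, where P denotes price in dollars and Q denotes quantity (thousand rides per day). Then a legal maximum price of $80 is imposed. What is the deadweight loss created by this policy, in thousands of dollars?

0

Without the control the market clears where 491 - 6P = 5P - 26, i.e. P* = 47 and Q* = 209.
Since 80 is above P* = 47, the ceiling does not bind and the free-market outcome prevails.
Since the control does not bind, no trades are prevented and deadweight loss is zero.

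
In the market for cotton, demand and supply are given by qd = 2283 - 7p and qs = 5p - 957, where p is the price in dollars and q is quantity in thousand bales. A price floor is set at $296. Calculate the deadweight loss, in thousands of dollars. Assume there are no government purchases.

In a free market, 2283 - 7p = 5p - 957 gives the equilibrium p* = 270, q* = 393.
Since 296 > 270, the floor is binding.
At p = 296: qd = 2283 - 7·296 = 211 and qs = 5·296 - 957 = 523.
Quantity traded falls to 211. At q = 211 the demand price is (2283 - 211)/7 = 296 and the supply price is (957 + 211)/5 = 233.6.
Deadweight loss = ½ · (296 - 233.6) · (393 - 211) = ½ · 62.4 · 182 = 5678.4.

5678.4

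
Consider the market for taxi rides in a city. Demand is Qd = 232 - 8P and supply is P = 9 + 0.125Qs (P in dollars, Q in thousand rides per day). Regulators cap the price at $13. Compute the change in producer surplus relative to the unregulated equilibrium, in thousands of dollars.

-336

Rearranging supply gives Qs = 8P - 72. Setting quantity demanded equal to quantity supplied, 232 - 8P = 8P - 72, gives P* = 19 and Q* = 80.
The ceiling of 13 is below the equilibrium price 19, so it binds.
At P = 13: Qd = 232 - 8·13 = 128 and Qs = 8·13 - 72 = 32.
Producer surplus without the control is ½ · (19 - 9) · 80 = 400.
With the ceiling, producers sell 32 units at 13, so PS = ½ · (13 - 9) · 32 = 64.
Change in producer surplus = 64 - 400 = -336.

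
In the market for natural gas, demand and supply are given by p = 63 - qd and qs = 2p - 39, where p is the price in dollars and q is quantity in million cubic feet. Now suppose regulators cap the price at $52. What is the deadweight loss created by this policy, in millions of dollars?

Rearranging demand gives qd = 63 - p. In a free market, 63 - p = 2p - 39 gives the equilibrium p* = 34, q* = 29.
Since 52 is above p* = 34, the ceiling does not bind and the free-market outcome prevails.
Since the control does not bind, no trades are prevented and deadweight loss is zero.

0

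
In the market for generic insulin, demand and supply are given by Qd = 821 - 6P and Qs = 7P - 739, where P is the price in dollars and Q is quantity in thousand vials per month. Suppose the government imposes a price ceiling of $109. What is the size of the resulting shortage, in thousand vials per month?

Equilibrium: 821 - 6P = 7P - 739, so 1560 = 13P and P* = 120, Q* = 101.
Since 109 < 120, the ceiling is binding.
At P = 109: Qd = 821 - 6·109 = 167 and Qs = 7·109 - 739 = 24.
Shortage = Qd - Qs = 167 - 24 = 143.

143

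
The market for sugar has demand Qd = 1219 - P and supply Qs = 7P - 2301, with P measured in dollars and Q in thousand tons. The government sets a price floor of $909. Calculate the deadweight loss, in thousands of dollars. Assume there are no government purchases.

125692

Setting quantity demanded equal to quantity supplied, 1219 - P = 7P - 2301, gives P* = 440 and Q* = 779.
The floor of 909 is above the equilibrium price 440, so it binds.
At P = 909: Qd = 1219 - 909 = 310 and Qs = 7·909 - 2301 = 4062.
Quantity traded falls to 310. At Q = 310 the demand price is 1219 - 310 = 909 and the supply price is (2301 + 310)/7 = 373.
Deadweight loss = ½ · (909 - 373) · (779 - 310) = ½ · 536 · 469 = 125692.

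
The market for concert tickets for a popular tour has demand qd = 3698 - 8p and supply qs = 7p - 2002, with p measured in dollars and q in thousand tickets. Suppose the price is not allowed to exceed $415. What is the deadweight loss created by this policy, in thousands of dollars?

0

Equilibrium: 3698 - 8p = 7p - 2002, so 5700 = 15p and p* = 380, q* = 658.
The ceiling of 415 is above the equilibrium price 380, so it is not binding; the market clears at p* = 380, q* = 658.
Since the control does not bind, no trades are prevented and deadweight loss is zero.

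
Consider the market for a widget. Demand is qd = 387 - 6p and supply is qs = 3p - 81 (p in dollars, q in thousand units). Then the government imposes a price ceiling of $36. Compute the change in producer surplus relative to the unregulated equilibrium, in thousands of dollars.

Setting quantity demanded equal to quantity supplied, 387 - 6p = 3p - 81, gives p* = 52 and q* = 75.
The ceiling of 36 is below the equilibrium price 52, so it binds.
At p = 36: qd = 387 - 6·36 = 171 and qs = 3·36 - 81 = 27.
Producer surplus without the control is ½ · (52 - 27) · 75 = 937.5.
With the ceiling, producers sell 27 units at 36, so PS = ½ · (36 - 27) · 27 = 121.5.
Change in producer surplus = 121.5 - 937.5 = -816.

-816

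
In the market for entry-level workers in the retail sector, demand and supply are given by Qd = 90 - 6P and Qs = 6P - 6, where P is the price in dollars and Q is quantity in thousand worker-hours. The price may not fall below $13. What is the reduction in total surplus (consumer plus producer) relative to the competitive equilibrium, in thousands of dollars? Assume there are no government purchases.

In a free market, 90 - 6P = 6P - 6 gives the equilibrium P* = 8, Q* = 42.
The floor of 13 is above the equilibrium price 8, so it binds.
At P = 13: Qd = 90 - 6·13 = 12 and Qs = 6·13 - 6 = 72.
Quantity traded falls to 12. At Q = 12 the demand price is (90 - 12)/6 = 13 and the supply price is (6 + 12)/6 = 3.
Deadweight loss = ½ · (13 - 3) · (42 - 12) = ½ · 10 · 30 = 150.

150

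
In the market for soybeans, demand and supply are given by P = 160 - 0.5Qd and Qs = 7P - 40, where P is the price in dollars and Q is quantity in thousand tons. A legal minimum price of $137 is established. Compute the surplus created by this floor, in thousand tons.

873

Rearranging demand gives Qd = 320 - 2P. Equilibrium: 320 - 2P = 7P - 40, so 360 = 9P and P* = 40, Q* = 240.
The floor of 137 is above the equilibrium price 40, so it binds.
At P = 137: Qd = 320 - 2·137 = 46 and Qs = 7·137 - 40 = 919.
Surplus = Qs - Qd = 919 - 46 = 873.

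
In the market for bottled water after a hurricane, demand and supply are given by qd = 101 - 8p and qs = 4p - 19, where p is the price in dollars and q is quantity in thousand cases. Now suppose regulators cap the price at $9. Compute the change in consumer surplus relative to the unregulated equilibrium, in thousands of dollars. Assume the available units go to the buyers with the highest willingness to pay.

Without the control the market clears where 101 - 8p = 4p - 19, i.e. p* = 10 and q* = 21.
The ceiling of 9 is below the equilibrium price 10, so it binds.
At p = 9: qd = 101 - 8·9 = 29 and qs = 4·9 - 19 = 17.
Consumer surplus without the control is ½ · (12.625 - 10) · 21 = 27.5625.
With the ceiling, 17 units are sold at 9 (assume they go to the highest-value buyers). The demand price at q = 17 is 10.5, so CS = ½ · [(12.625 - 9) + (10.5 - 9)] · 17 = 43.5625.
Change in consumer surplus = 43.5625 - 27.5625 = 16.

16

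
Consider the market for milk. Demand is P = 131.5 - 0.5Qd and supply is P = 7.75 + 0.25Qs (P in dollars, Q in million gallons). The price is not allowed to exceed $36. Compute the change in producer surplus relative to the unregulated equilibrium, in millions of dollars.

-1807

Rearranging demand gives Qd = 263 - 2P; rearranging supply gives Qs = 4P - 31. Without the control the market clears where 263 - 2P = 4P - 31, i.e. P* = 49 and Q* = 165.
Since 36 < 49, the ceiling is binding.
At P = 36: Qd = 263 - 2·36 = 191 and Qs = 4·36 - 31 = 113.
Producer surplus without the control is ½ · (49 - 7.75) · 165 = 3403.125.
With the ceiling, producers sell 113 units at 36, so PS = ½ · (36 - 7.75) · 113 = 1596.125.
Change in producer surplus = 1596.125 - 3403.125 = -1807.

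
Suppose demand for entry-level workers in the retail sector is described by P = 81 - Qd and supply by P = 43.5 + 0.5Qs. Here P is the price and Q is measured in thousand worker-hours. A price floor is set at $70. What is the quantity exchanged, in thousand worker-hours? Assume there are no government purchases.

11

Rearranging demand gives Qd = 81 - P; rearranging supply gives Qs = 2P - 87. Without the control the market clears where 81 - P = 2P - 87, i.e. P* = 56 and Q* = 25.
The floor of 70 is above the equilibrium price 56, so it binds.
At P = 70: Qd = 81 - 70 = 11 and Qs = 2·70 - 87 = 53.
The quantity actually transacted is the short side, demand: 11.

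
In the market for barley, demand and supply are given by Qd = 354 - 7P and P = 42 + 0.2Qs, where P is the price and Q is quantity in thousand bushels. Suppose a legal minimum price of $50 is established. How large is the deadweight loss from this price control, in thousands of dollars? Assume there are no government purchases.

Rearranging supply gives Qs = 5P - 210. Setting quantity demanded equal to quantity supplied, 354 - 7P = 5P - 210, gives P* = 47 and Q* = 25.
Since 50 > 47, the floor is binding.
At P = 50: Qd = 354 - 7·50 = 4 and Qs = 5·50 - 210 = 40.
Quantity traded falls to 4. At Q = 4 the demand price is (354 - 4)/7 = 50 and the supply price is (210 + 4)/5 = 42.8.
Deadweight loss = ½ · (50 - 42.8) · (25 - 4) = ½ · 7.2 · 21 = 75.6.

75.6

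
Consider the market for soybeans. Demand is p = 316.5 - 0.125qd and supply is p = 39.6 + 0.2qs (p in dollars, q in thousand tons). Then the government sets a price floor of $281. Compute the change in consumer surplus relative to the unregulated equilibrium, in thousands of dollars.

Rearranging demand gives qd = 2532 - 8p; rearranging supply gives qs = 5p - 198. Without the control the market clears where 2532 - 8p = 5p - 198, i.e. p* = 210 and q* = 852.
Since 281 > 210, the floor is binding.
At p = 281: qd = 2532 - 8·281 = 284 and qs = 5·281 - 198 = 1207.
Consumer surplus without the control is ½ · (316.5 - 210) · 852 = 45369.
With the floor, consumers buy 284 units at 281, so CS = ½ · (316.5 - 281) · 284 = 5041.
Change in consumer surplus = 5041 - 45369 = -40328.

-40328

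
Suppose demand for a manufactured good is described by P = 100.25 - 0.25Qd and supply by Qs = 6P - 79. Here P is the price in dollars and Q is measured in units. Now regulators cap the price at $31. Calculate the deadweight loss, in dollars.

2167.5

Rearranging demand gives Qd = 401 - 4P. In a free market, 401 - 4P = 6P - 79 gives the equilibrium P* = 48, Q* = 209.
Since 31 < 48, the ceiling is binding.
At P = 31: Qd = 401 - 4·31 = 277 and Qs = 6·31 - 79 = 107.
Quantity traded falls to 107. At Q = 107 the demand price is (401 - 107)/4 = 73.5 and the supply price is (79 + 107)/6 = 31.
Deadweight loss = ½ · (73.5 - 31) · (209 - 107) = ½ · 42.5 · 102 = 2167.5.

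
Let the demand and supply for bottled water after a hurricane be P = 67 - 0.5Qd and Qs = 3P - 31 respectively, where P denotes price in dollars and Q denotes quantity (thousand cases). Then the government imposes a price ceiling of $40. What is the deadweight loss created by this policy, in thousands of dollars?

Rearranging demand gives Qd = 134 - 2P. In a free market, 134 - 2P = 3P - 31 gives the equilibrium P* = 33, Q* = 68.
Since 40 is above P* = 33, the ceiling does not bind and the free-market outcome prevails.
Since the control does not bind, no trades are prevented and deadweight loss is zero.

0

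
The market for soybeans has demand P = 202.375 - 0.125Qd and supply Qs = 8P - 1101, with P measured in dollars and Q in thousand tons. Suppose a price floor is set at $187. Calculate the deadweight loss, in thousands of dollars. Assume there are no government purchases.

2312

Rearranging demand gives Qd = 1619 - 8P. Setting quantity demanded equal to quantity supplied, 1619 - 8P = 8P - 1101, gives P* = 170 and Q* = 259.
The floor of 187 is above the equilibrium price 170, so it binds.
At P = 187: Qd = 1619 - 8·187 = 123 and Qs = 8·187 - 1101 = 395.
Quantity traded falls to 123. At Q = 123 the demand price is (1619 - 123)/8 = 187 and the supply price is (1101 + 123)/8 = 153.
Deadweight loss = ½ · (187 - 153) · (259 - 123) = ½ · 34 · 136 = 2312.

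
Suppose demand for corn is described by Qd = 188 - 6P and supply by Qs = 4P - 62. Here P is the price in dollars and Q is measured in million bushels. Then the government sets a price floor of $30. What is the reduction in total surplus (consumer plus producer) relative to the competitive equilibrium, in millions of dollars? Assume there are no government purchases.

Without the control the market clears where 188 - 6P = 4P - 62, i.e. P* = 25 and Q* = 38.
Since 30 > 25, the floor is binding.
At P = 30: Qd = 188 - 6·30 = 8 and Qs = 4·30 - 62 = 58.
Quantity traded falls to 8. At Q = 8 the demand price is (188 - 8)/6 = 30 and the supply price is (62 + 8)/4 = 17.5.
Deadweight loss = ½ · (30 - 17.5) · (38 - 8) = ½ · 12.5 · 30 = 187.5.

187.5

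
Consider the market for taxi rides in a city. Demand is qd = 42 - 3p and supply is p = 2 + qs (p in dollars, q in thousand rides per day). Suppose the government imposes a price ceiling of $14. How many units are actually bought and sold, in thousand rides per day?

9

Rearranging supply gives qs = p - 2. Setting quantity demanded equal to quantity supplied, 42 - 3p = p - 2, gives p* = 11 and q* = 9.
Since 14 is above p* = 11, the ceiling does not bind and the free-market outcome prevails.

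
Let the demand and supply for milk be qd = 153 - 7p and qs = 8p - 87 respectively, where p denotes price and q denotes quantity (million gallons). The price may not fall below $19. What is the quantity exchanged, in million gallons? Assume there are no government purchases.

20

Without the control the market clears where 153 - 7p = 8p - 87, i.e. p* = 16 and q* = 41.
Since 19 > 16, the floor is binding.
At p = 19: qd = 153 - 7·19 = 20 and qs = 8·19 - 87 = 65.
The quantity actually transacted is the short side, demand: 20.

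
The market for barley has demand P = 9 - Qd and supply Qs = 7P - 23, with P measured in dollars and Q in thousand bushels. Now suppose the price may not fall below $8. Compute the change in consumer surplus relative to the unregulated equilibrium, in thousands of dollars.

Rearranging demand gives Qd = 9 - P. Setting quantity demanded equal to quantity supplied, 9 - P = 7P - 23, gives P* = 4 and Q* = 5.
Since 8 > 4, the floor is binding.
At P = 8: Qd = 9 - 8 = 1 and Qs = 7·8 - 23 = 33.
Consumer surplus without the control is ½ · (9 - 4) · 5 = 12.5.
With the floor, consumers buy 1 units at 8, so CS = ½ · (9 - 8) · 1 = 0.5.
Change in consumer surplus = 0.5 - 12.5 = -12.

-12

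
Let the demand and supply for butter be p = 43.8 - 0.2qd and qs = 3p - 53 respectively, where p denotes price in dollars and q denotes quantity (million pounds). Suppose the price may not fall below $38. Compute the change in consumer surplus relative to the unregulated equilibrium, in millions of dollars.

Rearranging demand gives qd = 219 - 5p. Without the control the market clears where 219 - 5p = 3p - 53, i.e. p* = 34 and q* = 49.
The floor of 38 is above the equilibrium price 34, so it binds.
At p = 38: qd = 219 - 5·38 = 29 and qs = 3·38 - 53 = 61.
Consumer surplus without the control is ½ · (43.8 - 34) · 49 = 240.1.
With the floor, consumers buy 29 units at 38, so CS = ½ · (43.8 - 38) · 29 = 84.1.
Change in consumer surplus = 84.1 - 240.1 = -156.

-156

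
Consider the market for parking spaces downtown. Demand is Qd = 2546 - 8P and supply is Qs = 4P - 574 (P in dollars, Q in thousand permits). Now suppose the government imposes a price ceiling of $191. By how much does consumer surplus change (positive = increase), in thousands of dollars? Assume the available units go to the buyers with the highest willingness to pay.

Setting quantity demanded equal to quantity supplied, 2546 - 8P = 4P - 574, gives P* = 260 and Q* = 466.
Because the ceiling (191) lies below the market-clearing price, it is binding.
At P = 191: Qd = 2546 - 8·191 = 1018 and Qs = 4·191 - 574 = 190.
Consumer surplus without the control is ½ · (318.25 - 260) · 466 = 13572.25.
With the ceiling, 190 units are sold at 191 (assume they go to the highest-value buyers). The demand price at Q = 190 is 294.5, so CS = ½ · [(318.25 - 191) + (294.5 - 191)] · 190 = 21921.25.
Change in consumer surplus = 21921.25 - 13572.25 = 8349.

8349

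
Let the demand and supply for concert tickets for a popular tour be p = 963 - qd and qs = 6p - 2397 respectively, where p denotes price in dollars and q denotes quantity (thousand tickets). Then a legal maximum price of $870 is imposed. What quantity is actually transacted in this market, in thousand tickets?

483

Rearranging demand gives qd = 963 - p. Without the control the market clears where 963 - p = 6p - 2397, i.e. p* = 480 and q* = 483.
The ceiling of 870 is above the equilibrium price 480, so it is not binding; the market clears at p* = 480, q* = 483.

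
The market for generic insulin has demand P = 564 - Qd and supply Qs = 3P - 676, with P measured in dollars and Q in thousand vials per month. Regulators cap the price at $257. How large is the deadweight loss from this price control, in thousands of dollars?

Rearranging demand gives Qd = 564 - P. In a free market, 564 - P = 3P - 676 gives the equilibrium P* = 310, Q* = 254.
The ceiling of 257 is below the equilibrium price 310, so it binds.
At P = 257: Qd = 564 - 257 = 307 and Qs = 3·257 - 676 = 95.
Quantity traded falls to 95. At Q = 95 the demand price is 564 - 95 = 469 and the supply price is (676 + 95)/3 = 257.
Deadweight loss = ½ · (469 - 257) · (254 - 95) = ½ · 212 · 159 = 16854.

16854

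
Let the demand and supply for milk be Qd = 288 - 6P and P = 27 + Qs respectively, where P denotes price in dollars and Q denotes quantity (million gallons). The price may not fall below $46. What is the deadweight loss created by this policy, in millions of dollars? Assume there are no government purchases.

21

Rearranging supply gives Qs = P - 27. In a free market, 288 - 6P = P - 27 gives the equilibrium P* = 45, Q* = 18.
Because the floor (46) lies above the market-clearing price, it is binding.
At P = 46: Qd = 288 - 6·46 = 12 and Qs = 46 - 27 = 19.
Quantity traded falls to 12. At Q = 12 the demand price is (288 - 12)/6 = 46 and the supply price is 27 + 12 = 39.
Deadweight loss = ½ · (46 - 39) · (18 - 12) = ½ · 7 · 6 = 21.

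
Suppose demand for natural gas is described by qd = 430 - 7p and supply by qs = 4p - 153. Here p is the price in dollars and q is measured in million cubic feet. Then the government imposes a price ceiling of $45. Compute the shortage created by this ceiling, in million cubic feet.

88

In a free market, 430 - 7p = 4p - 153 gives the equilibrium p* = 53, q* = 59.
The ceiling of 45 is below the equilibrium price 53, so it binds.
At p = 45: qd = 430 - 7·45 = 115 and qs = 4·45 - 153 = 27.
Shortage = qd - qs = 115 - 27 = 88.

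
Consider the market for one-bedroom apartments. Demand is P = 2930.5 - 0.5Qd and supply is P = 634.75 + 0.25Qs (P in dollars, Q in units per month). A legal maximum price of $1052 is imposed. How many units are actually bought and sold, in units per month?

Rearranging demand gives Qd = 5861 - 2P; rearranging supply gives Qs = 4P - 2539. Setting quantity demanded equal to quantity supplied, 5861 - 2P = 4P - 2539, gives P* = 1400 and Q* = 3061.
Since 1052 < 1400, the ceiling is binding.
At P = 1052: Qd = 5861 - 2·1052 = 3757 and Qs = 4·1052 - 2539 = 1669.
The quantity actually transacted is the short side, supply: 1669.

1669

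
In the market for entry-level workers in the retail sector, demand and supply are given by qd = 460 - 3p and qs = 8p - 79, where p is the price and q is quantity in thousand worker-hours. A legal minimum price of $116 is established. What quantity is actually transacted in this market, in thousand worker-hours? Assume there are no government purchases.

112

In a free market, 460 - 3p = 8p - 79 gives the equilibrium p* = 49, q* = 313.
The floor of 116 is above the equilibrium price 49, so it binds.
At p = 116: qd = 460 - 3·116 = 112 and qs = 8·116 - 79 = 849.
The quantity actually transacted is the short side, demand: 112.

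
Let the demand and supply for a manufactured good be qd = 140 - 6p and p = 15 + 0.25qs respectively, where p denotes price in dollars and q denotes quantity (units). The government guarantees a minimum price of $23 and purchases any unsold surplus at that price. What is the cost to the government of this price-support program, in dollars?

690

Rearranging supply gives qs = 4p - 60. Setting quantity demanded equal to quantity supplied, 140 - 6p = 4p - 60, gives p* = 20 and q* = 20.
Since 23 > 20, the floor is binding.
At p = 23: qd = 140 - 6·23 = 2 and qs = 4·23 - 60 = 32.
Surplus = qs - qd = 30.
Government expenditure = surplus × support price = 30 × 23 = 690.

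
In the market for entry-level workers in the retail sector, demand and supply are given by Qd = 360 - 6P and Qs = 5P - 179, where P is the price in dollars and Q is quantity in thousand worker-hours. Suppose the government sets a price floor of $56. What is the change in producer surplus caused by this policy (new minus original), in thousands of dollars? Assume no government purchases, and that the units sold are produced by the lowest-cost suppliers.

-8.4

Setting quantity demanded equal to quantity supplied, 360 - 6P = 5P - 179, gives P* = 49 and Q* = 66.
The floor of 56 is above the equilibrium price 49, so it binds.
At P = 56: Qd = 360 - 6·56 = 24 and Qs = 5·56 - 179 = 101.
Producer surplus without the control is ½ · (49 - 35.8) · 66 = 435.6.
With the floor, 24 units are sold at 56. The supply price at Q = 24 is 40.6, so PS = ½ · [(56 - 35.8) + (56 - 40.6)] · 24 = 427.2.
Change in producer surplus = 427.2 - 435.6 = -8.4.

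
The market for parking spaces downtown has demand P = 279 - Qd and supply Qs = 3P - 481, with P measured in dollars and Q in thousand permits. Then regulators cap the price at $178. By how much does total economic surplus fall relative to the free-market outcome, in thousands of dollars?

864

Rearranging demand gives Qd = 279 - P. Without the control the market clears where 279 - P = 3P - 481, i.e. P* = 190 and Q* = 89.
Since 178 < 190, the ceiling is binding.
At P = 178: Qd = 279 - 178 = 101 and Qs = 3·178 - 481 = 53.
Quantity traded falls to 53. At Q = 53 the demand price is 279 - 53 = 226 and the supply price is (481 + 53)/3 = 178.
Deadweight loss = ½ · (226 - 178) · (89 - 53) = ½ · 48 · 36 = 864.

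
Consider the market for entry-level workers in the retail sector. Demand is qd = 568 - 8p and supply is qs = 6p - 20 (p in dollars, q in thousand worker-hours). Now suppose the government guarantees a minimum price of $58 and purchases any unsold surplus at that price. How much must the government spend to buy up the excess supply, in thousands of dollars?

12992

Setting quantity demanded equal to quantity supplied, 568 - 8p = 6p - 20, gives p* = 42 and q* = 232.
The floor of 58 is above the equilibrium price 42, so it binds.
At p = 58: qd = 568 - 8·58 = 104 and qs = 6·58 - 20 = 328.
Surplus = qs - qd = 224.
Government expenditure = surplus × support price = 224 × 58 = 12992.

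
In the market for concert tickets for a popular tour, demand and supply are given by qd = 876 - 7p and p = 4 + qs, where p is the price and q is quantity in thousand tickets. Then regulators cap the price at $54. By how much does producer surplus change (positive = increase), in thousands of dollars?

Rearranging supply gives qs = p - 4. Without the control the market clears where 876 - 7p = p - 4, i.e. p* = 110 and q* = 106.
The ceiling of 54 is below the equilibrium price 110, so it binds.
At p = 54: qd = 876 - 7·54 = 498 and qs = 54 - 4 = 50.
Producer surplus without the control is ½ · (110 - 4) · 106 = 5618.
With the ceiling, producers sell 50 units at 54, so PS = ½ · (54 - 4) · 50 = 1250.
Change in producer surplus = 1250 - 5618 = -4368.

-4368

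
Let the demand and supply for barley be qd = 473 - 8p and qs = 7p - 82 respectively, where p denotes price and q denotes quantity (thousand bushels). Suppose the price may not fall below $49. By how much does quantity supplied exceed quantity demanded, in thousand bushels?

Without the control the market clears where 473 - 8p = 7p - 82, i.e. p* = 37 and q* = 177.
Because the floor (49) lies above the market-clearing price, it is binding.
At p = 49: qd = 473 - 8·49 = 81 and qs = 7·49 - 82 = 261.
Surplus = qs - qd = 261 - 81 = 180.

180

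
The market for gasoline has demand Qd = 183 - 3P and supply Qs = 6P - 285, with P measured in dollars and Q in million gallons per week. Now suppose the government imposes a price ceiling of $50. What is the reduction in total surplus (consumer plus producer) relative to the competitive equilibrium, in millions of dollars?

Without the control the market clears where 183 - 3P = 6P - 285, i.e. P* = 52 and Q* = 27.
Since 50 < 52, the ceiling is binding.
At P = 50: Qd = 183 - 3·50 = 33 and Qs = 6·50 - 285 = 15.
Quantity traded falls to 15. At Q = 15 the demand price is (183 - 15)/3 = 56 and the supply price is (285 + 15)/6 = 50.
Deadweight loss = ½ · (56 - 50) · (27 - 15) = ½ · 6 · 12 = 36.

36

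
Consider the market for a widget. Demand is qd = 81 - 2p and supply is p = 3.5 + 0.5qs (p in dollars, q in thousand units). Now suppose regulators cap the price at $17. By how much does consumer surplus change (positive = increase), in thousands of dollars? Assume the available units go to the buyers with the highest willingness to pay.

110

Rearranging supply gives qs = 2p - 7. In a free market, 81 - 2p = 2p - 7 gives the equilibrium p* = 22, q* = 37.
Because the ceiling (17) lies below the market-clearing price, it is binding.
At p = 17: qd = 81 - 2·17 = 47 and qs = 2·17 - 7 = 27.
Consumer surplus without the control is ½ · (40.5 - 22) · 37 = 342.25.
With the ceiling, 27 units are sold at 17 (assume they go to the highest-value buyers). The demand price at q = 27 is 27, so CS = ½ · [(40.5 - 17) + (27 - 17)] · 27 = 452.25.
Change in consumer surplus = 452.25 - 342.25 = 110.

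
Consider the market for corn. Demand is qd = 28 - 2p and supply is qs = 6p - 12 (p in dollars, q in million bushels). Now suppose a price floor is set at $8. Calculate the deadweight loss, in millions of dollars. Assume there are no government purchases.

Setting quantity demanded equal to quantity supplied, 28 - 2p = 6p - 12, gives p* = 5 and q* = 18.
Because the floor (8) lies above the market-clearing price, it is binding.
At p = 8: qd = 28 - 2·8 = 12 and qs = 6·8 - 12 = 36.
Quantity traded falls to 12. At q = 12 the demand price is (28 - 12)/2 = 8 and the supply price is (12 + 12)/6 = 4.
Deadweight loss = ½ · (8 - 4) · (18 - 12) = ½ · 4 · 6 = 12.

12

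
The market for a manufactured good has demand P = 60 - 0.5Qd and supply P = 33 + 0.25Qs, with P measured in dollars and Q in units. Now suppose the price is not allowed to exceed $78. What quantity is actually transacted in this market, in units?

36

Rearranging demand gives Qd = 120 - 2P; rearranging supply gives Qs = 4P - 132. Without the control the market clears where 120 - 2P = 4P - 132, i.e. P* = 42 and Q* = 36.
The ceiling of 78 is above the equilibrium price 42, so it is not binding; the market clears at P* = 42, Q* = 36.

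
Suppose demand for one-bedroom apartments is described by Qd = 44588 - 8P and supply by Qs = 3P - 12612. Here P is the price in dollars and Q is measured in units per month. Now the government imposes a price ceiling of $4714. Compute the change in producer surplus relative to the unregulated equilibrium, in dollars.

Equilibrium: 44588 - 8P = 3P - 12612, so 57200 = 11P and P* = 5200, Q* = 2988.
Since 4714 < 5200, the ceiling is binding.
At P = 4714: Qd = 44588 - 8·4714 = 6876 and Qs = 3·4714 - 12612 = 1530.
Producer surplus without the control is ½ · (5200 - 4204) · 2988 = 1488024.
With the ceiling, producers sell 1530 units at 4714, so PS = ½ · (4714 - 4204) · 1530 = 390150.
Change in producer surplus = 390150 - 1488024 = -1097874.

-1097874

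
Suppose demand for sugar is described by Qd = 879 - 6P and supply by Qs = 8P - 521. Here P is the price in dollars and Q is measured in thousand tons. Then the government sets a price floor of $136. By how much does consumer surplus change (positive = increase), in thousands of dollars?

Equilibrium: 879 - 6P = 8P - 521, so 1400 = 14P and P* = 100, Q* = 279.
Since 136 > 100, the floor is binding.
At P = 136: Qd = 879 - 6·136 = 63 and Qs = 8·136 - 521 = 567.
Consumer surplus without the control is ½ · (146.5 - 100) · 279 = 6486.75.
With the floor, consumers buy 63 units at 136, so CS = ½ · (146.5 - 136) · 63 = 330.75.
Change in consumer surplus = 330.75 - 6486.75 = -6156.

-6156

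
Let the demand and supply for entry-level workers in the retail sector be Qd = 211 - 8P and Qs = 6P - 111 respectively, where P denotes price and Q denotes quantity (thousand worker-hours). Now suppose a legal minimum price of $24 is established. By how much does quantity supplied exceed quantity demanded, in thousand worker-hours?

In a free market, 211 - 8P = 6P - 111 gives the equilibrium P* = 23, Q* = 27.
Because the floor (24) lies above the market-clearing price, it is binding.
At P = 24: Qd = 211 - 8·24 = 19 and Qs = 6·24 - 111 = 33.
Surplus = Qs - Qd = 33 - 19 = 14.

14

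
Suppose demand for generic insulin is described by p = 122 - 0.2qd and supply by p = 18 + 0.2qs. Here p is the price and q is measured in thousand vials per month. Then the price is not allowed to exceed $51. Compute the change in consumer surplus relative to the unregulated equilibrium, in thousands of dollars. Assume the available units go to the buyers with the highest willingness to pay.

Rearranging demand gives qd = 610 - 5p; rearranging supply gives qs = 5p - 90. Without the control the market clears where 610 - 5p = 5p - 90, i.e. p* = 70 and q* = 260.
Since 51 < 70, the ceiling is binding.
At p = 51: qd = 610 - 5·51 = 355 and qs = 5·51 - 90 = 165.
Consumer surplus without the control is ½ · (122 - 70) · 260 = 6760.
With the ceiling, 165 units are sold at 51 (assume they go to the highest-value buyers). The demand price at q = 165 is 89, so CS = ½ · [(122 - 51) + (89 - 51)] · 165 = 8992.5.
Change in consumer surplus = 8992.5 - 6760 = 2232.5.

2232.5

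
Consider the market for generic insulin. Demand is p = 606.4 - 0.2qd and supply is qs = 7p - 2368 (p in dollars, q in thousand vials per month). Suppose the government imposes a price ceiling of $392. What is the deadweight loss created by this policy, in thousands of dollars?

Rearranging demand gives qd = 3032 - 5p. Setting quantity demanded equal to quantity supplied, 3032 - 5p = 7p - 2368, gives p* = 450 and q* = 782.
Because the ceiling (392) lies below the market-clearing price, it is binding.
At p = 392: qd = 3032 - 5·392 = 1072 and qs = 7·392 - 2368 = 376.
Quantity traded falls to 376. At q = 376 the demand price is (3032 - 376)/5 = 531.2 and the supply price is (2368 + 376)/7 = 392.
Deadweight loss = ½ · (531.2 - 392) · (782 - 376) = ½ · 139.2 · 406 = 28257.6.

28257.6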